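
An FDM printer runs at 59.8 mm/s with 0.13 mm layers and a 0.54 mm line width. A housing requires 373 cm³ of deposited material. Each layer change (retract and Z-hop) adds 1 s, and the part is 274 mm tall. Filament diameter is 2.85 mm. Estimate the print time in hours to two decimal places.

25.27 hours

Bead cross-section = 0.13 × 0.54 = 0.0702 mm².
Total extruded path = 373000/0.0702 = 5313390.3 mm.
Time extruding = 5313390.3 / 59.8, so 88852.7 s.
Layer count = ceil(274 / 0.13) = 2108.
Non-print overhead = 2108 × 1 = 2108 s.
Total = 88852.7 + 2108 = 90960.7 s = 25.27 hours.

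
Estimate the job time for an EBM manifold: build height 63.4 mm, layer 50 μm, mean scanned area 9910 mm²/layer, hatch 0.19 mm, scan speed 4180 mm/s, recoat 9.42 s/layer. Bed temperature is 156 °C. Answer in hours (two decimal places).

Layer count = ceil(63.4 / 0.05) = 1268.
Per-layer scan distance: 9910 / 0.19 → 52157.9 mm.
Per-layer scan time: 52157.9 / 4180 → 12.478 s.
Time per layer = 12.478 + 9.42, so 21.898 s.
Total: 1268 × 21.898 s = 27766.664 s → 7.71 hours.

7.71 hours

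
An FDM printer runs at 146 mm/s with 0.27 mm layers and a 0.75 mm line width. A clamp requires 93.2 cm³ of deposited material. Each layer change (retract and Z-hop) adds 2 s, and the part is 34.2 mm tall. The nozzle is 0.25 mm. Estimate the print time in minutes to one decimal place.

56.8 minutes

Bead cross-section = 0.27 × 0.75, so 0.2025 mm².
Path length: 93200 mm³ / 0.2025 mm² → 460246.9 mm.
Print-move time = 460246.9 / 146, so 3152.4 s.
Layers = ⌈34.2/0.27⌉ = 127.
Z-hop total: 127 × 2 → 254 s.
Altogether 3152.4 + 254 = 3406.4 s, i.e. 56.8 minutes.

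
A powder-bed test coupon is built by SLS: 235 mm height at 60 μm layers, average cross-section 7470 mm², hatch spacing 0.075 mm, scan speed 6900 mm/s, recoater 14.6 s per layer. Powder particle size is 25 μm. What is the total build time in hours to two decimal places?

31.59 hours

Number of layers: 235 / 0.06 → 3917 (rounded up).
Hatch length per layer: 7470 / 0.075 → 99600 mm.
Per-layer scan time = 99600 / 6900, so 14.4348 s.
Layer cycle: 14.4348 + 14.6 → 29.0348 s.
Build time = 3917 × 29.0348 = 113729.3116 s = 31.59 hours.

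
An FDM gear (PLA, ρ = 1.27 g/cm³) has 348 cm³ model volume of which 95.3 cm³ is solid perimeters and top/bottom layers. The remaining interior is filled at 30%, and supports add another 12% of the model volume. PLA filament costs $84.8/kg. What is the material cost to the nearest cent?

$22.93

Volume inside the shell = 348 − 95.3 = 252.7 cm³.
Infill deposited = 0.30 × 252.7 = 75.81 cm³.
Support = 0.12 × 348, so 41.76 cm³.
Total extruded = 95.3 + 75.81 + 41.76 = 212.87 cm³.
Mass = 212.87 × 1.27 = 270.3449 g.
At $84.8/kg: 270.3449/1000 × 84.8 = $22.93.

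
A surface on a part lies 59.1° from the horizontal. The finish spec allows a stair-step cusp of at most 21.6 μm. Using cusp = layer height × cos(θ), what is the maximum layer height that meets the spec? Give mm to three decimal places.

0.042 mm

t = h_c / cos θ = 0.0216 / 0.5135 = 0.042 mm.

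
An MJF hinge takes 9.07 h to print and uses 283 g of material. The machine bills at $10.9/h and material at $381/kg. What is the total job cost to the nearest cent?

Machine cost = 10.9 × 9.07, so $98.863.
Feedstock cost: 381 × 283/1000 → $107.823.
Total = 98.863 + 107.823 = 206.686 ≈ $206.69.

$206.69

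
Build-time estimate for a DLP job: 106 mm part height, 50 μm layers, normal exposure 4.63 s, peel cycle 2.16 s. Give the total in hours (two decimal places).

4.00 hours

Layers = ⌈106/0.05⌉ = 2120.
Each layer takes = 4.63 + 2.16 = 6.79 s.
Total = 2120 × 6.79 = 14394.8 s = 4.00 hours.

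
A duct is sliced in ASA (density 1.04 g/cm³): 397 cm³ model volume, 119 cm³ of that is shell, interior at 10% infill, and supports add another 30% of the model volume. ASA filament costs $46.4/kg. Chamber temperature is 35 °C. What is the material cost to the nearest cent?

$12.83

Interior volume = 397 − 119, so 278 cm³.
Deposited infill = 0.10 × 278, so 27.8 cm³.
Support: 0.30 × 397 → 119.1 cm³.
Deposited volume: 119 + 27.8 + 119.1 → 265.9 cm³.
Mass: 265.9 × 1.04 → 276.536 g.
Cost = 276.536 g / 1000 × $46.4/kg = $12.83.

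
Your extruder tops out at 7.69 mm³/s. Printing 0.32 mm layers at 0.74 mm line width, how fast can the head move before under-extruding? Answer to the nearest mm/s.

A = 0.32 × 0.74 = 0.2368 mm².
v_max = Q/A = 7.69/0.2368 = 32.47 mm/s → 32 mm/s.

32 mm/s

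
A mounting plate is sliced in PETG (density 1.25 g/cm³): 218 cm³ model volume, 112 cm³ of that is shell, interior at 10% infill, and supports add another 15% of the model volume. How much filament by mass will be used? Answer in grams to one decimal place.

194.1 g

Infill region = 218 − 112, so 106 cm³.
Infill deposited = 0.10 × 106, so 10.6 cm³.
Support = 0.15 × 218 = 32.7 cm³.
Deposited volume: 112 + 10.6 + 32.7 → 155.3 cm³.
Mass: 155.3 × 1.25 → 194.125 g.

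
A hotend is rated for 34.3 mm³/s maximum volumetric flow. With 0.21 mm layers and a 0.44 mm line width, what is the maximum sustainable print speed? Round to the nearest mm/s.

371 mm/s

Bead cross-section: 0.21 × 0.44 → 0.0924 mm².
Max speed = 34.3 / 0.0924 = 371.21 ≈ 371 mm/s.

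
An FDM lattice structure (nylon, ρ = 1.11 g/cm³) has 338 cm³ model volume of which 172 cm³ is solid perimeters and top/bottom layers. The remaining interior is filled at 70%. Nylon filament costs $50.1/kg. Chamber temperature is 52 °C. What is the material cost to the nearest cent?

$16.03

Interior volume: 338 − 172 → 166 cm³.
Infill deposited: 0.70 × 166 → 116.2 cm³.
Total extruded = 172 + 116.2, so 288.2 cm³.
Mass = 288.2 × 1.11 = 319.902 g.
At $50.1/kg: 319.902/1000 × 50.1 = $16.03.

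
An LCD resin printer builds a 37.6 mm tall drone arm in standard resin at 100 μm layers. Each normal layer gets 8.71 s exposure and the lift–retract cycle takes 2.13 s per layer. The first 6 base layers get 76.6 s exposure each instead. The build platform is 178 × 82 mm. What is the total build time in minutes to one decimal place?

Number of layers: 37.6 / 0.1 → 376 (rounded up).
Bottom layers = 6 × (76.6 + 2.13), so 472.38 s.
Regular layers: 370 × (8.71 + 2.13) → 4010.8 s.
Sum: 472.38 + 4010.8 = 4483.18 s → 74.7 minutes.

74.7 minutes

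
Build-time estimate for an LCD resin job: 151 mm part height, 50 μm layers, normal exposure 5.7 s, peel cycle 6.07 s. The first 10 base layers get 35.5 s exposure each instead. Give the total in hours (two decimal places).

Layer count = ceil(151 / 0.05) = 3020.
Base layers: 10 × (35.5 + 6.07) → 415.7 s.
Remaining layers: 3010 × (5.7 + 6.07) → 35427.7 s.
Sum: 415.7 + 35427.7 = 35843.4 s → 9.96 hours.

9.96 hours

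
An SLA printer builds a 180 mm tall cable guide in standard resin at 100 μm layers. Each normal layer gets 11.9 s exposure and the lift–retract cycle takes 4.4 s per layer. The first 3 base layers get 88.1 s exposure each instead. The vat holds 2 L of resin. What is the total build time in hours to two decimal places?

8.21 hours

Layers = ⌈180/0.1⌉ = 1800.
Bottom layers = 3 × (88.1 + 4.4), so 277.5 s.
Normal layers = 1797 × (11.9 + 4.4), so 29291.1 s.
Sum: 277.5 + 29291.1 = 29568.6 s → 8.21 hours.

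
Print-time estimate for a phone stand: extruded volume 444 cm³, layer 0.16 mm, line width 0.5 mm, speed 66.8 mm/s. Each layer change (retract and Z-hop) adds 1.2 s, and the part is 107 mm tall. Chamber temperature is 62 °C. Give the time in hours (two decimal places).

23.30 hours

Extrusion cross-section: 0.16 × 0.5 → 0.08 mm².
Total extruded path = 444000/0.08 = 5550000 mm.
Time extruding = 5550000 / 66.8, so 83083.8 s.
Layers = ⌈107/0.16⌉ = 669.
Layer-change overhead: 669 × 1.2 → 802.8 s.
Total = 83083.8 + 802.8 = 83886.6 s = 23.30 hours.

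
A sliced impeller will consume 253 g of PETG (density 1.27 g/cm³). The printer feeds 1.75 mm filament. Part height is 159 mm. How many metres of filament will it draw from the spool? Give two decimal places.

Volume = 253 g / 1.27 g·cm⁻³ = 199.2126 cm³ = 199212.6 mm³.
Filament cross-section = π × (1.75/2)² = 2.4053 mm².
Length = 199212.6 / 2.4053 = 82822.35 mm = 82.82 m.

82.82 m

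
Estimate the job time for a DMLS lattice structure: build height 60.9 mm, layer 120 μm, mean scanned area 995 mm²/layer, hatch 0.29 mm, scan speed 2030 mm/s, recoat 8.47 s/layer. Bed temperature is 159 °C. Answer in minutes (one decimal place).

Number of layers: 60.9 / 0.12 → 508 (rounded up).
Hatch length per layer = 995 / 0.29, so 3431 mm.
Per-layer scan time: 3431 / 2030 → 1.6901 s.
Layer cycle = 1.6901 + 8.47 = 10.1601 s.
508 layers × 10.1601 s/layer = 5161.3308 s, i.e. 86.0 minutes.

86.0 minutes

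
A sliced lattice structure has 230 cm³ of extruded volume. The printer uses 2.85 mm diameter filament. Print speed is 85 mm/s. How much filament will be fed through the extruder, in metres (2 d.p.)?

Filament cross-section = π × (2.85/2)² = 6.3794 mm².
Length = 230 cm³ / 6.3794 mm² = 230000 / 6.3794 = 36053.55 mm = 36.05 m.

36.05 m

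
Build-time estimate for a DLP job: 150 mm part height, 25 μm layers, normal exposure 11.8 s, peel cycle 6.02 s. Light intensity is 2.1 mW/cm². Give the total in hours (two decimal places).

Layer count = ceil(150 / 0.025) = 6000.
Each layer takes = 11.8 + 6.02 = 17.82 s.
Build time: 6000 × 17.82 s = 106920 s, i.e. 29.70 hours.

29.70 hours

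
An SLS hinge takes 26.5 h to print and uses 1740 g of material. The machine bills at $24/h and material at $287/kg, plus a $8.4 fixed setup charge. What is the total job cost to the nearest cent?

$1143.78

Time charge: 24 × 26.5 → $636.00.
Material cost = 287 × 1740/1000 = $499.38.
Total = 636.00 + 499.38 + 8.4 = $1143.78.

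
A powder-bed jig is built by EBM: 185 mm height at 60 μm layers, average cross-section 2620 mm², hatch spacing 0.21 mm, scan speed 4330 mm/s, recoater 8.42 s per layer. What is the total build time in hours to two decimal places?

9.68 hours

Layer count = ceil(185 / 0.06) = 3084.
Hatch length per layer: 2620 / 0.21 → 12476.2 mm.
Beam time per layer = 12476.2 / 4330 = 2.8813 s.
Per-layer time = 2.8813 + 8.42 = 11.3013 s.
3084 layers × 11.3013 s/layer = 34853.2092 s, i.e. 9.68 hours.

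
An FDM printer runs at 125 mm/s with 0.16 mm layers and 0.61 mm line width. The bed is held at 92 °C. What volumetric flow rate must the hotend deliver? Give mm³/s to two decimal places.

12.20

Extrusion cross-section = 0.16 × 0.61 = 0.0976 mm².
Volumetric flow = 125 × 0.0976 = 12.20 mm³/s.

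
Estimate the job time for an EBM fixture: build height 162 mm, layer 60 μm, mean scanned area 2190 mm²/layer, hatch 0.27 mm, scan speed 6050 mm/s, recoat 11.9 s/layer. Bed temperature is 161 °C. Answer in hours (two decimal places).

9.93 hours

Layers = ⌈162/0.06⌉ = 2700.
Hatch length per layer = 2190 / 0.27 = 8111.1 mm.
Per-layer scan time = 8111.1 / 6050, so 1.3407 s.
Layer cycle = 1.3407 + 11.9, so 13.2407 s.
2700 layers × 13.2407 s/layer = 35749.89 s, i.e. 9.93 hours.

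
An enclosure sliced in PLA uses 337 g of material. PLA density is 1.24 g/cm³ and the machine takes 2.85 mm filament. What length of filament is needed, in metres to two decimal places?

42.60 m

Volume = 337 g / 1.24 g·cm⁻³ = 271.7742 cm³ = 271774.2 mm³.
Cross-section of 2.85 mm filament: π·(2.85/2)² = 6.3794 mm².
L = V/A = 271774.2/6.3794 = 42601.84 mm → 42.60 m.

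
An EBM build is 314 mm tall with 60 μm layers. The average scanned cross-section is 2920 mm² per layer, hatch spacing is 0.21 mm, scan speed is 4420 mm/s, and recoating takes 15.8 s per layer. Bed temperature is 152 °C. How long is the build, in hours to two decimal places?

Layers = ⌈314/0.06⌉ = 5234.
Scan path per layer = 2920 / 0.21, so 13904.8 mm.
Beam time per layer = 13904.8 / 4420, so 3.1459 s.
Time per layer = 3.1459 + 15.8 = 18.9459 s.
Total: 5234 × 18.9459 s = 99162.8406 s → 27.55 hours.

27.55 hours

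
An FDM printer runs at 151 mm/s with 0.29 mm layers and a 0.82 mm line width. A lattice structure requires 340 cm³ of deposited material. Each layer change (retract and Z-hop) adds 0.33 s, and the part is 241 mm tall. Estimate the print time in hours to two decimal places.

2.71 hours

Extrusion cross-section: 0.29 × 0.82 → 0.2378 mm².
Toolpath length = 340 cm³ / 0.2378 mm² = 340000 / 0.2378 = 1429772.9 mm.
Extrusion time = 1429772.9 / 151 = 9468.7 s.
Number of layers: 241 / 0.29 → 832 (rounded up).
Non-print overhead = 832 × 0.33, so 274.56 s.
Altogether 9468.7 + 274.56 = 9743.26 s, i.e. 2.71 hours.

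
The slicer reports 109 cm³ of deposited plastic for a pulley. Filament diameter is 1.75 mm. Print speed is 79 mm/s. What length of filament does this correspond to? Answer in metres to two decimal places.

A = π r² = π × 0.875² = 2.4053 mm².
Length = 109 cm³ / 2.4053 mm² = 109000 / 2.4053 = 45316.59 mm = 45.32 m.

45.32 m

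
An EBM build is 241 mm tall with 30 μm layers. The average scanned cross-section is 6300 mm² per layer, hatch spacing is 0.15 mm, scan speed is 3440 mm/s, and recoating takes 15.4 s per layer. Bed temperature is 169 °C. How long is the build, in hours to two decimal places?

Number of layers: 241 / 0.03 → 8034 (rounded up).
Scan path per layer = 6300 / 0.15, so 42000 mm.
Beam time per layer = 42000 / 3440, so 12.2093 s.
Per-layer time = 12.2093 + 15.4, so 27.6093 s.
8034 layers × 27.6093 s/layer = 221813.1162 s, i.e. 61.61 hours.

61.61 hours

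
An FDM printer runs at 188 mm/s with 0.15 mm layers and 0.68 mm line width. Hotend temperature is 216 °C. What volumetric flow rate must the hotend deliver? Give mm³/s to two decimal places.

19.18

Extrusion cross-section = 0.15 × 0.68 = 0.102 mm².
Volumetric flow = 188 × 0.102 = 19.18 mm³/s.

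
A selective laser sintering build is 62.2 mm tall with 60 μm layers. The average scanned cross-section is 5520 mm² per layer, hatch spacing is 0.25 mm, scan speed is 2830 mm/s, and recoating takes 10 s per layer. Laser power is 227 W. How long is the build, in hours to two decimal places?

5.13 hours

Layer count = ceil(62.2 / 0.06) = 1037.
Hatch length per layer = 5520 / 0.25, so 22080 mm.
Laser time per layer = 22080 / 2830 = 7.8021 s.
Per-layer time = 7.8021 + 10 = 17.8021 s.
Total: 1037 × 17.8021 s = 18460.7777 s → 5.13 hours.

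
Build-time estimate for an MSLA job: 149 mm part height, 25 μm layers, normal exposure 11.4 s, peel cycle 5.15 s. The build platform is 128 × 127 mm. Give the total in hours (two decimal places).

27.40 hours

Layer count = ceil(149 / 0.025) = 5960.
Each layer takes = 11.4 + 5.15, so 16.55 s.
Total = 5960 × 16.55 = 98638 s = 27.40 hours.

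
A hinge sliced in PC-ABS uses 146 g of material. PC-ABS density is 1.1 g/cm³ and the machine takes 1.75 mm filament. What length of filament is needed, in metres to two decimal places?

Volume = 146 g / 1.1 g·cm⁻³ = 132.7273 cm³ = 132727.3 mm³.
Filament cross-section = π × (1.75/2)² = 2.4053 mm².
Length = 132727.3 / 2.4053 = 55181.18 mm = 55.18 m.

55.18 m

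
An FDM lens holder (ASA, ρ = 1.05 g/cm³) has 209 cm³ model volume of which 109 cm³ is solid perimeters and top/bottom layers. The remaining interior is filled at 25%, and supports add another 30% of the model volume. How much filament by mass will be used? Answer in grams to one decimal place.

206.5 g

Interior volume = 209 − 109, so 100 cm³.
Deposited infill = 0.25 × 100 = 25 cm³.
Support = 0.30 × 209, so 62.7 cm³.
Total printed volume = 109 + 25 + 62.7, so 196.7 cm³.
Mass: 196.7 × 1.05 → 206.535 g.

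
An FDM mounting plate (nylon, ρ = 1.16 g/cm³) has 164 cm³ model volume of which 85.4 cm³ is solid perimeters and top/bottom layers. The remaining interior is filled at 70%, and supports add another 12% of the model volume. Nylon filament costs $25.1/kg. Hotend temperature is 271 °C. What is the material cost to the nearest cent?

$4.66

Interior volume: 164 − 85.4 → 78.6 cm³.
Infill volume = 0.70 × 78.6, so 55.02 cm³.
Support = 0.12 × 164, so 19.68 cm³.
Total printed volume = 85.4 + 55.02 + 19.68, so 160.1 cm³.
Mass: 160.1 × 1.16 → 185.716 g.
At $25.1/kg: 185.716/1000 × 25.1 = $4.66.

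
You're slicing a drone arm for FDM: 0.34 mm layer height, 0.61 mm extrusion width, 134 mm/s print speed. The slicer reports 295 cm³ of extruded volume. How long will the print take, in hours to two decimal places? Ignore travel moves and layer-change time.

Line area: 0.34 × 0.61 → 0.2074 mm².
Total extruded path = 295000/0.2074 = 1422372.2 mm.
Print-move time = 1422372.2 / 134, so 10614.7 s.
Converting: 10614.7 s = 2.95 hours.

2.95 hours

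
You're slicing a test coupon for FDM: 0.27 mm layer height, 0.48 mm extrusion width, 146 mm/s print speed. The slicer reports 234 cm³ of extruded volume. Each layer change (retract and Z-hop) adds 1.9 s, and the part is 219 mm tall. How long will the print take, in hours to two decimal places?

3.86 hours

Extrusion cross-section = 0.27 × 0.48, so 0.1296 mm².
Toolpath length = 234 cm³ / 0.1296 mm² = 234000 / 0.1296 = 1805555.6 mm.
Time extruding = 1805555.6 / 146, so 12366.8 s.
Layers = ⌈219/0.27⌉ = 812.
Z-hop total: 812 × 1.9 → 1542.8 s.
Total = 12366.8 + 1542.8 = 13909.6 s = 3.86 hours.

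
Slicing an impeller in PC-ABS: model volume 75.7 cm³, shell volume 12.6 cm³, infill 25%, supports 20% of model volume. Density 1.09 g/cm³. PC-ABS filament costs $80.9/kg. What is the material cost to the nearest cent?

Volume inside the shell = 75.7 − 12.6 = 63.1 cm³.
Infill deposited = 0.25 × 63.1, so 15.775 cm³.
Support = 0.20 × 75.7 = 15.14 cm³.
Deposited volume = 12.6 + 15.775 + 15.14, so 43.515 cm³.
Mass = 43.515 × 1.09, so 47.43135 g.
At $80.9/kg: 47.43135/1000 × 80.9 = $3.84.

$3.84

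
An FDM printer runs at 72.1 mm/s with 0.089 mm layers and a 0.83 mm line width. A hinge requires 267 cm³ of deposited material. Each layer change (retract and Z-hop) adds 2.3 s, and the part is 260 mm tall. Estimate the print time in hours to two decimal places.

15.79 hours

Line area = 0.089 × 0.83 = 0.07387 mm².
Path length: 267000 mm³ / 0.07387 mm² → 3614457.8 mm.
Print-move time: 3614457.8 / 72.1 → 50131.2 s.
Layer count = ceil(260 / 0.089) = 2922.
Layer-change overhead = 2922 × 2.3, so 6720.6 s.
Altogether 50131.2 + 6720.6 = 56851.8 s, i.e. 15.79 hours.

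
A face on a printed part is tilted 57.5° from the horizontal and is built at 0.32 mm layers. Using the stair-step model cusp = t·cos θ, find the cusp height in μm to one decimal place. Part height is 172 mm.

171.9 μm

h_c = t·cos θ = 0.32 × 0.5373 = 0.171936 mm (171.9 μm).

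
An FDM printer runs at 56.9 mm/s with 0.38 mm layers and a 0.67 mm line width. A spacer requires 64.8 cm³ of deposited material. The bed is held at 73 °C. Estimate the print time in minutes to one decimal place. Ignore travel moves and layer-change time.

74.6 minutes

Extrusion cross-section: 0.38 × 0.67 → 0.2546 mm².
Total extruded path = 64800/0.2546 = 254516.9 mm.
Time extruding: 254516.9 / 56.9 → 4473.1 s.
Converting: 4473.1 s = 74.6 minutes.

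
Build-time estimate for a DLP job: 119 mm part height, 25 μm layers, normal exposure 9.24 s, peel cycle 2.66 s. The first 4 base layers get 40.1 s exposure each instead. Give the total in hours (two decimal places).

15.77 hours

Layers = ⌈119/0.025⌉ = 4760.
Base layers = 4 × (40.1 + 2.66), so 171.04 s.
Regular layers: 4756 × (9.24 + 2.66) → 56596.4 s.
Total = 171.04 + 56596.4 = 56767.44 s = 15.77 hours.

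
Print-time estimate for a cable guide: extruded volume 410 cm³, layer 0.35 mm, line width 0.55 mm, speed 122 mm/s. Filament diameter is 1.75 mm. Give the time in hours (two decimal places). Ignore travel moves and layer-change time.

4.85 hours

Bead cross-section: 0.35 × 0.55 → 0.1925 mm².
Total extruded path = 410000/0.1925 = 2129870.1 mm.
Print-move time: 2129870.1 / 122 → 17458 s.
That's 17458 s → 4.85 hours.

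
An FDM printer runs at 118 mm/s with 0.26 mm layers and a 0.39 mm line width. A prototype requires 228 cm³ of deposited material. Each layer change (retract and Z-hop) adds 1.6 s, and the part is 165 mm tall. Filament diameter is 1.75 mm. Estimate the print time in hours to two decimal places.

Bead cross-section = 0.26 × 0.39, so 0.1014 mm².
Path length: 228000 mm³ / 0.1014 mm² → 2248520.7 mm.
Print-move time = 2248520.7 / 118 = 19055.3 s.
Layer count = ceil(165 / 0.26) = 635.
Z-hop total = 635 × 1.6, so 1016 s.
Total = 19055.3 + 1016 = 20071.3 s = 5.58 hours.

5.58 hours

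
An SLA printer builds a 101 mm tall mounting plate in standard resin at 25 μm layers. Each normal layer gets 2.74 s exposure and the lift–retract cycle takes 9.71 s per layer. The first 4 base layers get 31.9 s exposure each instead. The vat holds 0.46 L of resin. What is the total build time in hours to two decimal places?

14.00 hours

Layer count = ceil(101 / 0.025) = 4040.
Burn-in layers = 4 × (31.9 + 9.71), so 166.44 s.
Regular layers = 4036 × (2.74 + 9.71), so 50248.2 s.
Sum: 166.44 + 50248.2 = 50414.64 s → 14.00 hours.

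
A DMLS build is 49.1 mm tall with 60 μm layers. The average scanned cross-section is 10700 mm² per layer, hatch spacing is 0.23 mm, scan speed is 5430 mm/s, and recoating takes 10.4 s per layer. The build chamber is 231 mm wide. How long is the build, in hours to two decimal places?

4.32 hours

Layer count = ceil(49.1 / 0.06) = 819.
Scan path per layer: 10700 / 0.23 → 46521.7 mm.
Scan time per layer: 46521.7 / 5430 → 8.5675 s.
Layer cycle = 8.5675 + 10.4 = 18.9675 s.
819 layers × 18.9675 s/layer = 15534.3825 s, i.e. 4.32 hours.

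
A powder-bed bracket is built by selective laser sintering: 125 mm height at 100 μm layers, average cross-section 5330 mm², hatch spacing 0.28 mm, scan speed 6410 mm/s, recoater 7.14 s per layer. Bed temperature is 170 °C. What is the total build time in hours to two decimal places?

3.51 hours

Layer count = ceil(125 / 0.1) = 1250.
Hatch length per layer = 5330 / 0.28, so 19035.7 mm.
Scan time per layer = 19035.7 / 6410, so 2.9697 s.
Time per layer: 2.9697 + 7.14 → 10.1097 s.
Total: 1250 × 10.1097 s = 12637.125 s → 3.51 hours.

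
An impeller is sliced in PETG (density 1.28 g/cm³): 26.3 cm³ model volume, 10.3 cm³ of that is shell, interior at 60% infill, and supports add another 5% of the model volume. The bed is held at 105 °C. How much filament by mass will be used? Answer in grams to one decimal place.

27.2 g

Interior volume = 26.3 − 10.3 = 16 cm³.
Infill deposited = 0.60 × 16, so 9.6 cm³.
Support: 0.05 × 26.3 → 1.315 cm³.
Deposited volume: 10.3 + 9.6 + 1.315 → 21.215 cm³.
Mass = 21.215 × 1.28, so 27.1552 g.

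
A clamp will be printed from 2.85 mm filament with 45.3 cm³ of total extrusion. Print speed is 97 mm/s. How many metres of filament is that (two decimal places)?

A = π r² = π × 1.425² = 6.3794 mm².
L = 45300 mm³ / 6.3794 mm² = 7100.98 mm, i.e. 7.10 m.

7.10 m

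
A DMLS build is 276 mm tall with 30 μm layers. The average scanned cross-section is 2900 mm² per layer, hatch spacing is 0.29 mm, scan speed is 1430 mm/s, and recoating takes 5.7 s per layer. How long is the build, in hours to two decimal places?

Layer count = ceil(276 / 0.03) = 9200.
Per-layer scan distance = 2900 / 0.29 = 10000 mm.
Scan time per layer = 10000 / 1430 = 6.993 s.
Per-layer time = 6.993 + 5.7 = 12.693 s.
9200 layers × 12.693 s/layer = 116775.6 s, i.e. 32.44 hours.

32.44 hours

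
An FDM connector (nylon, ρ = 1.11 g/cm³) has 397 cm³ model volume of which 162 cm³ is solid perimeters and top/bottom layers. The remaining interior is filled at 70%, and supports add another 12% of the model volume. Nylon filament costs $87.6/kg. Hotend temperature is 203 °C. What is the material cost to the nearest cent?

Volume inside the shell: 397 − 162 → 235 cm³.
Infill volume: 0.70 × 235 → 164.5 cm³.
Support: 0.12 × 397 → 47.64 cm³.
Deposited volume = 162 + 164.5 + 47.64 = 374.14 cm³.
Mass = 374.14 × 1.11, so 415.2954 g.
Cost = 415.2954 g / 1000 × $87.6/kg = $36.38.

$36.38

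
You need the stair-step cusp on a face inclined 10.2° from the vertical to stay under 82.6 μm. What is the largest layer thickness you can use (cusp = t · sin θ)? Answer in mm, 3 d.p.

0.466 mm

sin(10.2°) = 0.1771; t_max = 0.0826/0.1771 = 0.466 mm.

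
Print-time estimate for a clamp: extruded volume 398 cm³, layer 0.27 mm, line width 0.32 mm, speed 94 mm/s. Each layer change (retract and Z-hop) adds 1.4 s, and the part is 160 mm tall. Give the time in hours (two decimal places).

Bead cross-section = 0.27 × 0.32 = 0.0864 mm².
Toolpath length = 398 cm³ / 0.0864 mm² = 398000 / 0.0864 = 4606481.5 mm.
Print-move time: 4606481.5 / 94 → 49005.1 s.
Number of layers: 160 / 0.27 → 593 (rounded up).
Z-hop total = 593 × 1.4 = 830.2 s.
Altogether 49005.1 + 830.2 = 49835.3 s, i.e. 13.84 hours.

13.84 hours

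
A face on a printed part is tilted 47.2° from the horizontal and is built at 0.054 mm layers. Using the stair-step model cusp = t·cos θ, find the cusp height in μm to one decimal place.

36.7 μm

cos(47.2°) = 0.6794, so cusp = 0.054 × 0.6794 = 0.036688 mm → 36.7 μm.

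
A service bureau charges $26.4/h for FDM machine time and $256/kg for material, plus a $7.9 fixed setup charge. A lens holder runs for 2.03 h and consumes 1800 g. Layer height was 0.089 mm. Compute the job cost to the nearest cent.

Machine-time cost: 26.4 × 2.03 → $53.592.
Feedstock cost = 256 × 1800/1000 = $460.80.
Adding setup: 53.592 + 460.80 + 7.9 → 522.292 ≈ $522.29.

$522.29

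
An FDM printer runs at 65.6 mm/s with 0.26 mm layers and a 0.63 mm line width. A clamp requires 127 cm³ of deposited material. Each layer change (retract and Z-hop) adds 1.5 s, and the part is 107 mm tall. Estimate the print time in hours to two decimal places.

Extrusion cross-section: 0.26 × 0.63 → 0.1638 mm².
Path length: 127000 mm³ / 0.1638 mm² → 775335.8 mm.
Time extruding = 775335.8 / 65.6 = 11819.1 s.
Layers = ⌈107/0.26⌉ = 412.
Z-hop total = 412 × 1.5 = 618 s.
Altogether 11819.1 + 618 = 12437.1 s, i.e. 3.45 hours.

3.45 hours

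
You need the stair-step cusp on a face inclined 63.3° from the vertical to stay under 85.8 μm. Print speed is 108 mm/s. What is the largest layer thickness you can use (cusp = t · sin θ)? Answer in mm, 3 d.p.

0.096 mm

Layer height = cusp / sin(63.3°) = 0.0858 / 0.8934 = 0.096 mm.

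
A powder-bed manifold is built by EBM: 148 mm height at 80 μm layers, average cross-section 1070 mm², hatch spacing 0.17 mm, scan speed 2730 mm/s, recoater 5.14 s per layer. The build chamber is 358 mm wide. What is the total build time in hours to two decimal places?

3.83 hours

Layers = ⌈148/0.08⌉ = 1850.
Hatch length per layer = 1070 / 0.17 = 6294.1 mm.
Per-layer scan time: 6294.1 / 2730 → 2.3055 s.
Per-layer time = 2.3055 + 5.14, so 7.4455 s.
1850 layers × 7.4455 s/layer = 13774.175 s, i.e. 3.83 hours.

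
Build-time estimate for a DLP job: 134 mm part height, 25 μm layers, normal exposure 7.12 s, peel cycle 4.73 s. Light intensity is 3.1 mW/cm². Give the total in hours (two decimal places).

Layers = ⌈134/0.025⌉ = 5360.
Cycle time: 7.12 + 4.73 → 11.85 s.
Build time: 5360 × 11.85 s = 63516 s, i.e. 17.64 hours.

17.64 hours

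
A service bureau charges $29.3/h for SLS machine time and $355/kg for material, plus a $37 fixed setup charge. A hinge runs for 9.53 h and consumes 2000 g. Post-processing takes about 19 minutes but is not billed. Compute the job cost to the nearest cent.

Time charge = 29.3 × 9.53, so $279.229.
Material cost: 355 × 2000/1000 → $710.00.
Adding setup: 279.229 + 710.00 + 37 → 1026.229 ≈ $1026.23.

$1026.23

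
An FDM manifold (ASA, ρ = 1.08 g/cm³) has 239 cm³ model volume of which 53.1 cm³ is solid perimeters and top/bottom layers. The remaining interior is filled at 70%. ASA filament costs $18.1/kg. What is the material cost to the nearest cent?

Volume inside the shell: 239 − 53.1 → 185.9 cm³.
Infill deposited = 0.70 × 185.9, so 130.13 cm³.
Total extruded: 53.1 + 130.13 → 183.23 cm³.
Mass: 183.23 × 1.08 → 197.8884 g.
At $18.1/kg: 197.8884/1000 × 18.1 = $3.58.

$3.58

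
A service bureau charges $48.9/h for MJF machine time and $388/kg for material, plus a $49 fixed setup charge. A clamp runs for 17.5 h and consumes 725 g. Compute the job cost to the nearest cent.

Machine-time cost = 48.9 × 17.5 = $855.75.
Material charge = 388 × 725/1000, so $281.30.
Total = 855.75 + 281.30 + 49 = $1186.05.

$1186.05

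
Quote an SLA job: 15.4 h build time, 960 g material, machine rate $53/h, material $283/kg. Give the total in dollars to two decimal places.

Machine-time cost: 53 × 15.4 → $816.20.
Feedstock cost = 283 × 960/1000 = $271.68.
Job cost: 816.20 + 271.68 = $1087.88.

$1087.88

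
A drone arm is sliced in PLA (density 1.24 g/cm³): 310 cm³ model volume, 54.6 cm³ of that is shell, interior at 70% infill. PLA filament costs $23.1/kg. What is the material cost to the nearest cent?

Interior volume: 310 − 54.6 → 255.4 cm³.
Infill deposited: 0.70 × 255.4 → 178.78 cm³.
Deposited volume = 54.6 + 178.78, so 233.38 cm³.
Mass = 233.38 × 1.24, so 289.3912 g.
At $23.1/kg: 289.3912/1000 × 23.1 = $6.68.

$6.68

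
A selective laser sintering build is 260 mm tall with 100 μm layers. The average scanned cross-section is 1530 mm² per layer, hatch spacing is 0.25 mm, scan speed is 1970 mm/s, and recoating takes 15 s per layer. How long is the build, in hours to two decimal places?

Layer count = ceil(260 / 0.1) = 2600.
Per-layer scan distance = 1530 / 0.25, so 6120 mm.
Scan time per layer: 6120 / 1970 → 3.1066 s.
Time per layer: 3.1066 + 15 → 18.1066 s.
2600 layers × 18.1066 s/layer = 47077.16 s, i.e. 13.08 hours.

13.08 hours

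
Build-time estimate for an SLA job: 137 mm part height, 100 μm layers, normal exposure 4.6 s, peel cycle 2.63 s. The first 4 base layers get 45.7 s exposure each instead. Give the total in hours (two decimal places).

2.80 hours

Layer count = ceil(137 / 0.1) = 1370.
Burn-in layers = 4 × (45.7 + 2.63), so 193.32 s.
Regular layers: 1366 × (4.6 + 2.63) → 9876.18 s.
Sum: 193.32 + 9876.18 = 10069.5 s → 2.80 hours.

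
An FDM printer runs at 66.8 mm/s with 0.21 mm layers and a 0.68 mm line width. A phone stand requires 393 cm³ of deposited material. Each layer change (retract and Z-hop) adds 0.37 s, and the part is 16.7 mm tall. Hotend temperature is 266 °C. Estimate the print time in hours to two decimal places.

11.45 hours

Line area = 0.21 × 0.68 = 0.1428 mm².
Toolpath length = 393 cm³ / 0.1428 mm² = 393000 / 0.1428 = 2752100.8 mm.
Time extruding = 2752100.8 / 66.8, so 41199.1 s.
Number of layers: 16.7 / 0.21 → 80 (rounded up).
Z-hop total: 80 × 0.37 → 29.6 s.
Total = 41199.1 + 29.6 = 41228.7 s = 11.45 hours.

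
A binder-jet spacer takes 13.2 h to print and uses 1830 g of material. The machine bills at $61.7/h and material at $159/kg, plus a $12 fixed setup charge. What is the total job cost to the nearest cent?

Machine-time cost = 61.7 × 13.2 = $814.44.
Material charge: 159 × 1830/1000 → $290.97.
Adding setup: 814.44 + 290.97 + 12 → $1117.41.

$1117.41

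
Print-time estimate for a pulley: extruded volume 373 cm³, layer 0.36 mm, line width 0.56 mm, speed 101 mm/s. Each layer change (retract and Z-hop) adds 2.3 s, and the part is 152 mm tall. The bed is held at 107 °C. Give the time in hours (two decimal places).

5.36 hours

Bead cross-section: 0.36 × 0.56 → 0.2016 mm².
Total extruded path = 373000/0.2016 = 1850198.4 mm.
Print-move time: 1850198.4 / 101 → 18318.8 s.
Layers = ⌈152/0.36⌉ = 423.
Non-print overhead: 423 × 2.3 → 972.9 s.
Total = 18318.8 + 972.9 = 19291.7 s = 5.36 hours.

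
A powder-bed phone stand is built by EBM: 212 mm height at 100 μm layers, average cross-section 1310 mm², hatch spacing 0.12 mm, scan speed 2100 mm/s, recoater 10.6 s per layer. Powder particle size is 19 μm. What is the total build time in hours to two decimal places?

9.30 hours

Layers = ⌈212/0.1⌉ = 2120.
Scan path per layer = 1310 / 0.12 = 10916.7 mm.
Scan time per layer = 10916.7 / 2100 = 5.1984 s.
Per-layer time = 5.1984 + 10.6, so 15.7984 s.
Build time = 2120 × 15.7984 = 33492.608 s = 9.30 hours.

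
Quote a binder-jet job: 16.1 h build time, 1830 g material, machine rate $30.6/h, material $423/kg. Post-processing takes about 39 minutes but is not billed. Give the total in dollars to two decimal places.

Time charge = 30.6 × 16.1, so $492.66.
Material charge = 423 × 1830/1000 = $774.09.
Job cost: 492.66 + 774.09 = $1266.75.

$1266.75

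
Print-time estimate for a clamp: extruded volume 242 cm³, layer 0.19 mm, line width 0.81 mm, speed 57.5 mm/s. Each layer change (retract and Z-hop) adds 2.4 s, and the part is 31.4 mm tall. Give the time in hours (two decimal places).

7.71 hours

Line area = 0.19 × 0.81, so 0.1539 mm².
Toolpath length = 242 cm³ / 0.1539 mm² = 242000 / 0.1539 = 1572449.6 mm.
Print-move time = 1572449.6 / 57.5, so 27346.9 s.
Layer count = ceil(31.4 / 0.19) = 166.
Layer-change overhead = 166 × 2.4 = 398.4 s.
Total = 27346.9 + 398.4 = 27745.3 s = 7.71 hours.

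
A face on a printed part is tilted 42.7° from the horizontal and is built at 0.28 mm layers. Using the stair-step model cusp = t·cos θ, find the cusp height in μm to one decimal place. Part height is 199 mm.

h_c = t·cos θ = 0.28 × 0.7349 = 0.205772 mm (205.8 μm).

205.8 μm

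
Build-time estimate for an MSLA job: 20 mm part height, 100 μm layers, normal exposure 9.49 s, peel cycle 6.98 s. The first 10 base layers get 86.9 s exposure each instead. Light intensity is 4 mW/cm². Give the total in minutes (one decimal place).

Layer count = ceil(20 / 0.1) = 200.
Base layers = 10 × (86.9 + 6.98) = 938.8 s.
Regular layers: 190 × (9.49 + 6.98) → 3129.3 s.
Total = 938.8 + 3129.3 = 4068.1 s = 67.8 minutes.

67.8 minutes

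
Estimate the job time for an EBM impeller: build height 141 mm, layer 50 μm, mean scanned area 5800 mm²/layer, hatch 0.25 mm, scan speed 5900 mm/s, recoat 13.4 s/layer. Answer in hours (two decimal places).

Layers = ⌈141/0.05⌉ = 2820.
Scan path per layer: 5800 / 0.25 → 23200 mm.
Beam time per layer = 23200 / 5900 = 3.9322 s.
Layer cycle: 3.9322 + 13.4 → 17.3322 s.
Total: 2820 × 17.3322 s = 48876.804 s → 13.58 hours.

13.58 hours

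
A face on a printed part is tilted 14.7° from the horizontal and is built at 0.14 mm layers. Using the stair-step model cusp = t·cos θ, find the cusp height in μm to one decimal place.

135.4 μm

h_c = t·cos θ = 0.14 × 0.9673 = 0.135422 mm (135.4 μm).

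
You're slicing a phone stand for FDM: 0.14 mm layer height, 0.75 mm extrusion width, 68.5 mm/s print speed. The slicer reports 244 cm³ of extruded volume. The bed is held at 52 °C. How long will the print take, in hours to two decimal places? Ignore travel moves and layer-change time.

Extrusion cross-section: 0.14 × 0.75 → 0.105 mm².
Path length: 244000 mm³ / 0.105 mm² → 2323809.5 mm.
Extrusion time = 2323809.5 / 68.5, so 33924.2 s.
That's 33924.2 s → 9.42 hours.

9.42 hours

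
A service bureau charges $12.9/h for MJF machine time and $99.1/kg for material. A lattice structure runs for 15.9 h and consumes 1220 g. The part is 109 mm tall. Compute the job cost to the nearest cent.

$326.01

Machine-time cost: 12.9 × 15.9 → $205.11.
Material charge = 99.1 × 1220/1000, so $120.902.
Total = 205.11 + 120.902 = 326.012 ≈ $326.01.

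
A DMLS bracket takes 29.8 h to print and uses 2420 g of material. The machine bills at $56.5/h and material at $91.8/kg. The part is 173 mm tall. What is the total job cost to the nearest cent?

Machine cost: 56.5 × 29.8 → $1683.70.
Feedstock cost = 91.8 × 2420/1000 = $222.156.
Total = 1683.70 + 222.156 = 1905.856 ≈ $1905.86.

$1905.86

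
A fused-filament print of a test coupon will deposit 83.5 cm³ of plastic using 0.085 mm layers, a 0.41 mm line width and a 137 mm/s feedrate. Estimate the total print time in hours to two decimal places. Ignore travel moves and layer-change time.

Bead cross-section = 0.085 × 0.41, so 0.03485 mm².
Toolpath length = 83.5 cm³ / 0.03485 mm² = 83500 / 0.03485 = 2395982.8 mm.
Print-move time: 2395982.8 / 137 → 17488.9 s.
That's 17488.9 s → 4.86 hours.

4.86 hours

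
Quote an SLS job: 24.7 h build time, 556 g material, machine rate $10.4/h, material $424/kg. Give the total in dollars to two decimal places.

Machine cost: 10.4 × 24.7 → $256.88.
Material cost = 424 × 556/1000, so $235.744.
Job cost: 256.88 + 235.744 = 492.624 ≈ $492.62.

$492.62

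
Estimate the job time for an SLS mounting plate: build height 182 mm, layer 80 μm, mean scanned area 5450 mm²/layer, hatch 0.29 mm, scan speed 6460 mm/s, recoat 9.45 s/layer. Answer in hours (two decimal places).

Number of layers: 182 / 0.08 → 2275 (rounded up).
Per-layer scan distance: 5450 / 0.29 → 18793.1 mm.
Scan time per layer = 18793.1 / 6460, so 2.9091 s.
Time per layer: 2.9091 + 9.45 → 12.3591 s.
Build time = 2275 × 12.3591 = 28116.9525 s = 7.81 hours.

7.81 hours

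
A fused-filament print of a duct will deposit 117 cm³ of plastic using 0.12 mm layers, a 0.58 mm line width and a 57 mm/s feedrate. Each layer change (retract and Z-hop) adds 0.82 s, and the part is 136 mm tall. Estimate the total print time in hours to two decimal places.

Bead cross-section = 0.12 × 0.58, so 0.0696 mm².
Total extruded path = 117000/0.0696 = 1681034.5 mm.
Print-move time = 1681034.5 / 57 = 29491.8 s.
Layer count = ceil(136 / 0.12) = 1134.
Non-print overhead = 1134 × 0.82, so 929.88 s.
Total = 29491.8 + 929.88 = 30421.68 s = 8.45 hours.

8.45 hours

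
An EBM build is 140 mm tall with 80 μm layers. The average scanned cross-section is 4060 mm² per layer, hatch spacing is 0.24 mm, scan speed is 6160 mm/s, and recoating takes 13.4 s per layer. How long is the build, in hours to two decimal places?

7.85 hours

Layer count = ceil(140 / 0.08) = 1750.
Per-layer scan distance = 4060 / 0.24, so 16916.7 mm.
Per-layer scan time: 16916.7 / 6160 → 2.7462 s.
Per-layer time = 2.7462 + 13.4, so 16.1462 s.
Build time = 1750 × 16.1462 = 28255.85 s = 7.85 hours.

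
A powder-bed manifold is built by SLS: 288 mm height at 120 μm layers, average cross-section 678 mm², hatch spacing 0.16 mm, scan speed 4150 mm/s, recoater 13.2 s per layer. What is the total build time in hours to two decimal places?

Layers = ⌈288/0.12⌉ = 2400.
Per-layer scan distance = 678 / 0.16, so 4237.5 mm.
Per-layer scan time = 4237.5 / 4150 = 1.0211 s.
Layer cycle: 1.0211 + 13.2 → 14.2211 s.
Build time = 2400 × 14.2211 = 34130.64 s = 9.48 hours.

9.48 hours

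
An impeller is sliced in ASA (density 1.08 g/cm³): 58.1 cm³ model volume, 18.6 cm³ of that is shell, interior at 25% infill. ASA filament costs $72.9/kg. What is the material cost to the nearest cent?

Infill region = 58.1 − 18.6 = 39.5 cm³.
Deposited infill: 0.25 × 39.5 → 9.875 cm³.
Deposited volume = 18.6 + 9.875 = 28.475 cm³.
Mass = 28.475 × 1.08, so 30.753 g.
At $72.9/kg: 30.753/1000 × 72.9 = $2.24.

$2.24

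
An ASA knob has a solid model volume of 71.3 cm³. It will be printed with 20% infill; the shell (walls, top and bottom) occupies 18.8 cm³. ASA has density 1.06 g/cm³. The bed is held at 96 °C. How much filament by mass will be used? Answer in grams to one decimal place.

31.1 g

Volume inside the shell: 71.3 − 18.8 → 52.5 cm³.
Infill deposited = 0.20 × 52.5, so 10.5 cm³.
Deposited volume = 18.8 + 10.5 = 29.3 cm³.
Mass: 29.3 × 1.06 → 31.058 g.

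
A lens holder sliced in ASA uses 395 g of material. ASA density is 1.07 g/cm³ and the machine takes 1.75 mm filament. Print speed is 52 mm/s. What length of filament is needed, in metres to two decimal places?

Volume = 395 g / 1.07 g·cm⁻³ = 369.1589 cm³ = 369158.9 mm³.
Cross-section of 1.75 mm filament: π·(1.75/2)² = 2.4053 mm².
L = V/A = 369158.9/2.4053 = 153477.28 mm → 153.48 m.

153.48 m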